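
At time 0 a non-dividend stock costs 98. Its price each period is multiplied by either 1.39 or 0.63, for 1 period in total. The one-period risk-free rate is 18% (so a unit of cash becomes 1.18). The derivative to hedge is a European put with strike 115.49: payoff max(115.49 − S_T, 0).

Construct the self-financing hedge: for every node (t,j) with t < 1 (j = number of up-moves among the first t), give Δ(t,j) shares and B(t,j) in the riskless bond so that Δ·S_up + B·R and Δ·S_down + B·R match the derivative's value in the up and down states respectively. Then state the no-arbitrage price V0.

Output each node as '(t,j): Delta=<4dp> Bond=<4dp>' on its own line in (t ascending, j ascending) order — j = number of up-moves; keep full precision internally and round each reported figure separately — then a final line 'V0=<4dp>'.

(0,0): Delta=-0.7217 Bond=83.3101
V0=12.5864

Under the risk-neutral measure, an up-move has probability p* = (R−d)/(u−d) = 0.7237 and values discount at R = 1.18.
Terminal payoffs: V(1,0)=53.7500, V(1,1)=0.0000
Node (0,0) S=98.0000: V=(p*·0.0000+(1−p*)·53.7500)/1.18=12.5864; Δ=(0.0000−53.7500)/(136.2200−61.7400)=-0.7217; B=V−Δ·S=83.3101
The time-0 hedge costs 12.5864, which is the no-arbitrage price.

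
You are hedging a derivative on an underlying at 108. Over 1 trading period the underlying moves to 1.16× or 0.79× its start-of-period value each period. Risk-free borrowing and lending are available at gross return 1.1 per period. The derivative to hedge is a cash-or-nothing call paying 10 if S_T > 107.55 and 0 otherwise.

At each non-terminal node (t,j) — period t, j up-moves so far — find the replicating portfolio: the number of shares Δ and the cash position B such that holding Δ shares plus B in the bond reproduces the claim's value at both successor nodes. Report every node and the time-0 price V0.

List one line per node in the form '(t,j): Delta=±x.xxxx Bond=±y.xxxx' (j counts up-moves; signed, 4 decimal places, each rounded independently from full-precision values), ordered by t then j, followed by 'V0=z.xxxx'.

The replicating-portfolio and risk-neutral prices coincide; use p* = (1.1−0.79)/(1.16−0.79) = 0.8378 for the latter.
Terminal payoffs: V(1,0)=0.0000, V(1,1)=10.0000
(0,0): S=108.0000. Δ = (V_up−V_dn)/(S_up−S_dn) = (10.0000−0.0000)/(125.2800−85.3200) = 0.2503. V = [p*·10.0000 + (1−p*)·0.0000]/1.1 = 7.6167. B = V − Δ·S = -19.4103.
The time-0 hedge costs 7.6167, which is the no-arbitrage price.

(0,0): Delta=0.2503 Bond=-19.4103
V0=7.6167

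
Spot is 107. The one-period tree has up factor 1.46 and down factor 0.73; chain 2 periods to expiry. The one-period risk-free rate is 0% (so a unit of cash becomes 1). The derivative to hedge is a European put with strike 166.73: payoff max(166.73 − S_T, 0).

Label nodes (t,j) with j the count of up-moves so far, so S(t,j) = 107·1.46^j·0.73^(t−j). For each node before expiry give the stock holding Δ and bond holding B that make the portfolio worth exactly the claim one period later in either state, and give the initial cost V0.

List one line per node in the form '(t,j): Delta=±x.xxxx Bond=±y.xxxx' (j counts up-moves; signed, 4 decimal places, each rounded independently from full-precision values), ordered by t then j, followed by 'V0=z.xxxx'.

Risk-neutral probability p* = (R−d)/(u−d) = (1−0.73)/(1.46−0.73) = 0.3699.
Terminal values V(2,·): V(2,0)=109.7097, V(2,1)=52.6894, V(2,2)=0.0000
  t=1,j=0: stock 78.1100 → up 114.0406 (V=52.6894), down 57.0203 (V=109.7097). Price 88.6200; hedge Δ=-1.0000, bond B=166.7300.
  t=1,j=1: stock 156.2200 → up 228.0812 (V=0.0000), down 114.0406 (V=52.6894). Price 33.2015; hedge Δ=-0.4620, bond B=105.3788.
  t=0,j=0: stock 107.0000 → up 156.2200 (V=33.2015), down 78.1100 (V=88.6200). Price 68.1228; hedge Δ=-0.7095, bond B=144.0385.
Root portfolio cost Δ·107+B reproduces V0=68.1228.

(0,0): Delta=-0.7095 Bond=144.0385
(1,0): Delta=-1.0000 Bond=166.7300
(1,1): Delta=-0.4620 Bond=105.3788
V0=68.1228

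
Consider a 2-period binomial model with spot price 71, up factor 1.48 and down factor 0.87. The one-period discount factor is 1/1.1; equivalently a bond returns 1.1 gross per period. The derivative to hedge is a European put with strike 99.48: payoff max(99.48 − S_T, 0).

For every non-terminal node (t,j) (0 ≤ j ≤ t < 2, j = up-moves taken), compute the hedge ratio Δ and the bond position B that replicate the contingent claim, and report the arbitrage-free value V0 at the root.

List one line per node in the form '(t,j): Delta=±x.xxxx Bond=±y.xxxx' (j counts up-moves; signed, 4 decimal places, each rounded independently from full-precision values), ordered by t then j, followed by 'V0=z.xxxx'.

The replicating-portfolio and risk-neutral prices coincide; use p* = (1.1−0.87)/(1.48−0.87) = 0.3770 for the latter.
Terminal payoffs: V(2,0)=45.7401, V(2,1)=8.0604, V(2,2)=0.0000
Node (1,0) S=61.7700: V=(p*·8.0604+(1−p*)·45.7401)/1.1=28.6664; Δ=(8.0604−45.7401)/(91.4196−53.7399)=-1.0000; B=V−Δ·S=90.4364
Node (1,1) S=105.0800: V=(p*·0.0000+(1−p*)·8.0604)/1.1=4.5648; Δ=(0.0000−8.0604)/(155.5184−91.4196)=-0.1257; B=V−Δ·S=17.7785
Node (0,0) S=71.0000: V=(p*·4.5648+(1−p*)·28.6664)/1.1=17.7990; Δ=(4.5648−28.6664)/(105.0800−61.7700)=-0.5565; B=V−Δ·S=57.3098
Root portfolio cost Δ·71+B reproduces V0=17.7990.

(0,0): Delta=-0.5565 Bond=57.3098
(1,0): Delta=-1.0000 Bond=90.4364
(1,1): Delta=-0.1257 Bond=17.7785
V0=17.7990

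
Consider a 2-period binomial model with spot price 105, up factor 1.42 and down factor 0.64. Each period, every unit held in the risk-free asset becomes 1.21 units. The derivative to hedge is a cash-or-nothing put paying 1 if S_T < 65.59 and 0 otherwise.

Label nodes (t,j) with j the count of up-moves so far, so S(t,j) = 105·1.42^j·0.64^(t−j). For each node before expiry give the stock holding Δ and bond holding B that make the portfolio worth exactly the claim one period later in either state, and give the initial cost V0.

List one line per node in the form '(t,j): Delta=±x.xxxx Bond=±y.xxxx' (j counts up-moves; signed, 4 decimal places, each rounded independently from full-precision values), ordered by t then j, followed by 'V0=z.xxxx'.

(0,0): Delta=-0.0027 Bond=0.3348
(1,0): Delta=-0.0191 Bond=1.5046
(1,1): Delta=0.0000 Bond=0.0000
V0=0.0495

The replicating-portfolio and risk-neutral prices coincide; use p* = (1.21−0.64)/(1.42−0.64) = 0.7308 for the latter.
Terminal values V(2,·): V(2,0)=1.0000, V(2,1)=0.0000, V(2,2)=0.0000
(1,0): S=67.2000. Δ = (V_up−V_dn)/(S_up−S_dn) = (0.0000−1.0000)/(95.4240−43.0080) = -0.0191. V = [p*·0.0000 + (1−p*)·1.0000]/1.21 = 0.2225. B = V − Δ·S = 1.5046.
(1,1): S=149.1000. Δ = (V_up−V_dn)/(S_up−S_dn) = (0.0000−0.0000)/(211.7220−95.4240) = 0.0000. V = [p*·0.0000 + (1−p*)·0.0000]/1.21 = 0.0000. B = V − Δ·S = 0.0000.
(0,0): S=105.0000. Δ = (V_up−V_dn)/(S_up−S_dn) = (0.0000−0.2225)/(149.1000−67.2000) = -0.0027. V = [p*·0.0000 + (1−p*)·0.2225]/1.21 = 0.0495. B = V − Δ·S = 0.3348.
Self-financing check: at every node Δ·S+B equals the discounted successor values.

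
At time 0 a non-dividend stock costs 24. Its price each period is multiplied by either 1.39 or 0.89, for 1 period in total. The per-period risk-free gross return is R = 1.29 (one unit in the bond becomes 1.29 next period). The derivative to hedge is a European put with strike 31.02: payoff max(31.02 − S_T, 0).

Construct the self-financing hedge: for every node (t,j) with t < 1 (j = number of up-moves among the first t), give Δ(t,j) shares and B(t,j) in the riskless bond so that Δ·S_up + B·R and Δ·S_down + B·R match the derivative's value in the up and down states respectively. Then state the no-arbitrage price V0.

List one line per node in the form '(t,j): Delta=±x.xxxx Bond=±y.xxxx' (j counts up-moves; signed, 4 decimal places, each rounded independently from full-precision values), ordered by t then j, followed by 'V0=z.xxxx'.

Risk-neutral probability p* = (R−d)/(u−d) = (1.29−0.89)/(1.39−0.89) = 0.8000.
At expiry t=1: V(1,0)=9.6600, V(1,1)=0.0000
  t=0,j=0: stock 24.0000 → up 33.3600 (V=0.0000), down 21.3600 (V=9.6600). Price 1.4977; hedge Δ=-0.8050, bond B=20.8177.
Self-financing check: at every node Δ·S+B equals the discounted successor values.

(0,0): Delta=-0.8050 Bond=20.8177
V0=1.4977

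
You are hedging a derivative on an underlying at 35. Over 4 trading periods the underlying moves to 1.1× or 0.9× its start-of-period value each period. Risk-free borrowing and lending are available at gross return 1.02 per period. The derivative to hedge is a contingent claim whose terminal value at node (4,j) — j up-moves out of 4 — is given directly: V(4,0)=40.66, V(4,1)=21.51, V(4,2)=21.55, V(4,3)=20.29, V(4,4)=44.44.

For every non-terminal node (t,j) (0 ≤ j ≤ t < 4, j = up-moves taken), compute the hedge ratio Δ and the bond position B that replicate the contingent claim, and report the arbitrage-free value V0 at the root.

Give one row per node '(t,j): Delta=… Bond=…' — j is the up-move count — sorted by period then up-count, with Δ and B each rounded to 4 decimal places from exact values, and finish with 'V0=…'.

(0,0): Delta=0.4655 Bond=6.4007
(1,0): Delta=-0.5337 Bond=38.0050
(1,1): Delta=1.0106 Bond=-14.4554
(2,0): Delta=-1.3203 Bond=61.0650
(2,1): Delta=-0.1047 Bond=23.8985
(2,2): Delta=1.6189 Bond=-40.5065
(3,0): Delta=-3.7527 Bond=124.3480
(3,1): Delta=0.0064 Bond=20.9118
(3,2): Delta=-0.1653 Bond=26.6863
(3,3): Delta=2.5920 Bond=-86.6520
V0=22.6935

No-arbitrage ⇒ martingale measure with p* = (R−d)/(u−d) = 0.6000.
Payoff layer (t=4): V(4,0)=40.6600, V(4,1)=21.5100, V(4,2)=21.5500, V(4,3)=20.2900, V(4,4)=44.4400
Node (3,0) S=25.5150: V=(p*·21.5100+(1−p*)·40.6600)/1.02=28.5980; Δ=(21.5100−40.6600)/(28.0665−22.9635)=-3.7527; B=V−Δ·S=124.3480
Node (3,1) S=31.1850: V=(p*·21.5500+(1−p*)·21.5100)/1.02=21.1118; Δ=(21.5500−21.5100)/(34.3035−28.0665)=0.0064; B=V−Δ·S=20.9118
Node (3,2) S=38.1150: V=(p*·20.2900+(1−p*)·21.5500)/1.02=20.3863; Δ=(20.2900−21.5500)/(41.9265−34.3035)=-0.1653; B=V−Δ·S=26.6863
Node (3,3) S=46.5850: V=(p*·44.4400+(1−p*)·20.2900)/1.02=34.0980; Δ=(44.4400−20.2900)/(51.2435−41.9265)=2.5920; B=V−Δ·S=-86.6520
Node (2,0) S=28.3500: V=(p*·21.1118+(1−p*)·28.5980)/1.02=23.6336; Δ=(21.1118−28.5980)/(31.1850−25.5150)=-1.3203; B=V−Δ·S=61.0650
Node (2,1) S=34.6500: V=(p*·20.3863+(1−p*)·21.1118)/1.02=20.2710; Δ=(20.3863−21.1118)/(38.1150−31.1850)=-0.1047; B=V−Δ·S=23.8985
Node (2,2) S=42.3500: V=(p*·34.0980+(1−p*)·20.3863)/1.02=28.0523; Δ=(34.0980−20.3863)/(46.5850−38.1150)=1.6189; B=V−Δ·S=-40.5065
Node (1,0) S=31.5000: V=(p*·20.2710+(1−p*)·23.6336)/1.02=21.1922; Δ=(20.2710−23.6336)/(34.6500−28.3500)=-0.5337; B=V−Δ·S=38.0050
Node (1,1) S=38.5000: V=(p*·28.0523+(1−p*)·20.2710)/1.02=24.4508; Δ=(28.0523−20.2710)/(42.3500−34.6500)=1.0106; B=V−Δ·S=-14.4554
Node (0,0) S=35.0000: V=(p*·24.4508+(1−p*)·21.1922)/1.02=22.6935; Δ=(24.4508−21.1922)/(38.5000−31.5000)=0.4655; B=V−Δ·S=6.4007
Self-financing check: at every node Δ·S+B equals the discounted successor values.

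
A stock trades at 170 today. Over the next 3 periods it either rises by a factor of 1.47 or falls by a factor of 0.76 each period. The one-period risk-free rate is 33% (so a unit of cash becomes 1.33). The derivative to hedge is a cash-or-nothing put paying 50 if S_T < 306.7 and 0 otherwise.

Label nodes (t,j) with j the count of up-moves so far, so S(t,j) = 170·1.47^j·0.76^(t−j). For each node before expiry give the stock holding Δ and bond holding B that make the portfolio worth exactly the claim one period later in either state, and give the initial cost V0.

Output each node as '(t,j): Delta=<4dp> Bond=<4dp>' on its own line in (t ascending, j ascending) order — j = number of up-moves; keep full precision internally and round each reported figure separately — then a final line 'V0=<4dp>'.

No-arbitrage ⇒ martingale measure with p* = (R−d)/(u−d) = 0.8028.
Terminal values V(3,·): V(3,0)=50.0000, V(3,1)=50.0000, V(3,2)=50.0000, V(3,3)=0.0000
(2,0): S=98.1920. Δ = (V_up−V_dn)/(S_up−S_dn) = (50.0000−50.0000)/(144.3422−74.6259) = 0.0000. V = [p*·50.0000 + (1−p*)·50.0000]/1.33 = 37.5940. B = V − Δ·S = 37.5940.
(2,1): S=189.9240. Δ = (V_up−V_dn)/(S_up−S_dn) = (50.0000−50.0000)/(279.1883−144.3422) = 0.0000. V = [p*·50.0000 + (1−p*)·50.0000]/1.33 = 37.5940. B = V − Δ·S = 37.5940.
(2,2): S=367.3530. Δ = (V_up−V_dn)/(S_up−S_dn) = (0.0000−50.0000)/(540.0089−279.1883) = -0.1917. V = [p*·0.0000 + (1−p*)·50.0000]/1.33 = 7.4129. B = V − Δ·S = 77.8354.
(1,0): S=129.2000. Δ = (V_up−V_dn)/(S_up−S_dn) = (37.5940−37.5940)/(189.9240−98.1920) = 0.0000. V = [p*·37.5940 + (1−p*)·37.5940]/1.33 = 28.2662. B = V − Δ·S = 28.2662.
(1,1): S=249.9000. Δ = (V_up−V_dn)/(S_up−S_dn) = (7.4129−37.5940)/(367.3530−189.9240) = -0.1701. V = [p*·7.4129 + (1−p*)·37.5940]/1.33 = 10.0482. B = V − Δ·S = 52.5568.
(0,0): S=170.0000. Δ = (V_up−V_dn)/(S_up−S_dn) = (10.0482−28.2662)/(249.9000−129.2000) = -0.1509. V = [p*·10.0482 + (1−p*)·28.2662]/1.33 = 10.2560. B = V − Δ·S = 35.9151.
Check: Δ(0,0)·S0 + B(0,0) = 10.2560 = V0.

(0,0): Delta=-0.1509 Bond=35.9151
(1,0): Delta=0.0000 Bond=28.2662
(1,1): Delta=-0.1701 Bond=52.5568
(2,0): Delta=0.0000 Bond=37.5940
(2,1): Delta=0.0000 Bond=37.5940
(2,2): Delta=-0.1917 Bond=77.8354
V0=10.2560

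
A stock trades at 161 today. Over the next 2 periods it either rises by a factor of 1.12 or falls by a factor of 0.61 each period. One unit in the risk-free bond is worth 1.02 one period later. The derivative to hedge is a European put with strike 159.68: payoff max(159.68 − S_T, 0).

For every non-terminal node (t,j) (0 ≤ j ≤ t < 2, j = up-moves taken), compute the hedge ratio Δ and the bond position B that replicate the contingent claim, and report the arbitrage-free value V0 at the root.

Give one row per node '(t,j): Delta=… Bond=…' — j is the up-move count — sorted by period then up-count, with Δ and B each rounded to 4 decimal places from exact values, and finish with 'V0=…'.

(0,0): Delta=-0.5942 Bond=114.4051
(1,0): Delta=-1.0000 Bond=156.5490
(1,1): Delta=-0.5403 Bond=106.9723
V0=18.7425

The replicating-portfolio and risk-neutral prices coincide; use p* = (1.02−0.61)/(1.12−0.61) = 0.8039 for the latter.
Terminal values V(2,·): V(2,0)=99.7719, V(2,1)=49.6848, V(2,2)=0.0000
(1,0): S=98.2100. Δ = (V_up−V_dn)/(S_up−S_dn) = (49.6848−99.7719)/(109.9952−59.9081) = -1.0000. V = [p*·49.6848 + (1−p*)·99.7719]/1.02 = 58.3390. B = V − Δ·S = 156.5490.
(1,1): S=180.3200. Δ = (V_up−V_dn)/(S_up−S_dn) = (0.0000−49.6848)/(201.9584−109.9952) = -0.5403. V = [p*·0.0000 + (1−p*)·49.6848]/1.02 = 9.5511. B = V − Δ·S = 106.9723.
(0,0): S=161.0000. Δ = (V_up−V_dn)/(S_up−S_dn) = (9.5511−58.3390)/(180.3200−98.2100) = -0.5942. V = [p*·9.5511 + (1−p*)·58.3390]/1.02 = 18.7425. B = V − Δ·S = 114.4051.
Check: Δ(0,0)·S0 + B(0,0) = 18.7425 = V0.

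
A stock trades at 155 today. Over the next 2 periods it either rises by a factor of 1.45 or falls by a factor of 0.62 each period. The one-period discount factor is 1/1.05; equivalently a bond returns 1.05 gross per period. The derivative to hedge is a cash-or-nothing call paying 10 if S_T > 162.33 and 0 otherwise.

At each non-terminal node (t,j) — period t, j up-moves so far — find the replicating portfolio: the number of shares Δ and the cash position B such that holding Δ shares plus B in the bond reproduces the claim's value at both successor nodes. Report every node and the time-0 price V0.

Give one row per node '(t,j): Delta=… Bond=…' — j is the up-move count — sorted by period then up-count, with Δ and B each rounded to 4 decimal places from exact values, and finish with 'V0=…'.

(0,0): Delta=0.0384 Bond=-3.5101
(1,0): Delta=0.0000 Bond=0.0000
(1,1): Delta=0.0536 Bond=-7.1142
V0=2.4345

Under the risk-neutral measure, an up-move has probability p* = (R−d)/(u−d) = 0.5181 and values discount at R = 1.05.
Payoff layer (t=2): V(2,0)=0.0000, V(2,1)=0.0000, V(2,2)=10.0000
(1,0): S=96.1000. Δ = (V_up−V_dn)/(S_up−S_dn) = (0.0000−0.0000)/(139.3450−59.5820) = 0.0000. V = [p*·0.0000 + (1−p*)·0.0000]/1.05 = 0.0000. B = V − Δ·S = 0.0000.
(1,1): S=224.7500. Δ = (V_up−V_dn)/(S_up−S_dn) = (10.0000−0.0000)/(325.8875−139.3450) = 0.0536. V = [p*·10.0000 + (1−p*)·0.0000]/1.05 = 4.9340. B = V − Δ·S = -7.1142.
(0,0): S=155.0000. Δ = (V_up−V_dn)/(S_up−S_dn) = (4.9340−0.0000)/(224.7500−96.1000) = 0.0384. V = [p*·4.9340 + (1−p*)·0.0000]/1.05 = 2.4345. B = V − Δ·S = -3.5101.
Check: Δ(0,0)·S0 + B(0,0) = 2.4345 = V0.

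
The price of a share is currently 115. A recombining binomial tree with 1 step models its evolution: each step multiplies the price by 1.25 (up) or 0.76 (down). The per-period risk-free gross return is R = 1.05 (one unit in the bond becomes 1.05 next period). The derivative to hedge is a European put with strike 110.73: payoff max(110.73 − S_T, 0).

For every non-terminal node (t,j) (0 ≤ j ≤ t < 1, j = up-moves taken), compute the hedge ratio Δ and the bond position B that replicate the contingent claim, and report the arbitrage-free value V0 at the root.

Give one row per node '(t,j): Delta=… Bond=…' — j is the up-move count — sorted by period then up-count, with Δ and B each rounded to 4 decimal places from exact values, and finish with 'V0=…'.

(0,0): Delta=-0.4140 Bond=56.6812
V0=9.0690

No-arbitrage ⇒ martingale measure with p* = (R−d)/(u−d) = 0.5918.
Payoff layer (t=1): V(1,0)=23.3300, V(1,1)=0.0000
Node (0,0) S=115.0000: V=(p*·0.0000+(1−p*)·23.3300)/1.05=9.0690; Δ=(0.0000−23.3300)/(143.7500−87.4000)=-0.4140; B=V−Δ·S=56.6812
Check: Δ(0,0)·S0 + B(0,0) = 9.0690 = V0.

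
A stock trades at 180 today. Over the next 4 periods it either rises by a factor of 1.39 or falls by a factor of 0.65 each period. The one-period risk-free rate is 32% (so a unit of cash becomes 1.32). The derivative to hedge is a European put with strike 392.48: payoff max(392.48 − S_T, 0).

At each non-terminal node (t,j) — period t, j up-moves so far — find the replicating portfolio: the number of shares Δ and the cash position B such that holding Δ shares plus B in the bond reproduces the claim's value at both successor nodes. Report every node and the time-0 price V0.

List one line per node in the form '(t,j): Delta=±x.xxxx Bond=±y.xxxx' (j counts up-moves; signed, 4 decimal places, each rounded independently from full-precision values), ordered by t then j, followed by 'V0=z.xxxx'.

(0,0): Delta=-0.3229 Bond=69.2652
(1,0): Delta=-1.0000 Bond=170.6459
(1,1): Delta=-0.2899 Bond=83.1538
(2,0): Delta=-1.0000 Bond=225.2525
(2,1): Delta=-1.0000 Bond=225.2525
(2,2): Delta=-0.2552 Bond=97.6970
(3,0): Delta=-1.0000 Bond=297.3333
(3,1): Delta=-1.0000 Bond=297.3333
(3,2): Delta=-1.0000 Bond=297.3333
(3,3): Delta=-0.2188 Bond=111.3687
V0=11.1356

Since d<R<u, set p* = (R−d)/(u−d) = 0.9054; price each node as the discounted p*-expectation of its children.
Terminal payoffs: V(4,0)=360.3489, V(4,1)=323.7688, V(4,2)=245.5438, V(4,3)=78.2626, V(4,4)=0.0000
Node (3,0) S=49.4325: V=(p*·323.7688+(1−p*)·360.3489)/1.32=247.9008; Δ=(323.7688−360.3489)/(68.7112−32.1311)=-1.0000; B=V−Δ·S=297.3333
Node (3,1) S=105.7095: V=(p*·245.5438+(1−p*)·323.7688)/1.32=191.6238; Δ=(245.5438−323.7688)/(146.9362−68.7112)=-1.0000; B=V−Δ·S=297.3333
Node (3,2) S=226.0557: V=(p*·78.2626+(1−p*)·245.5438)/1.32=71.2776; Δ=(78.2626−245.5438)/(314.2174−146.9362)=-1.0000; B=V−Δ·S=297.3333
Node (3,3) S=483.4114: V=(p*·0.0000+(1−p*)·78.2626)/1.32=5.6085; Δ=(0.0000−78.2626)/(671.9419−314.2174)=-0.2188; B=V−Δ·S=111.3687
Node (2,0) S=76.0500: V=(p*·191.6238+(1−p*)·247.9008)/1.32=149.2025; Δ=(191.6238−247.9008)/(105.7095−49.4325)=-1.0000; B=V−Δ·S=225.2525
Node (2,1) S=162.6300: V=(p*·71.2776+(1−p*)·191.6238)/1.32=62.6225; Δ=(71.2776−191.6238)/(226.0557−105.7095)=-1.0000; B=V−Δ·S=225.2525
Node (2,2) S=347.7780: V=(p*·5.6085+(1−p*)·71.2776)/1.32=8.9549; Δ=(5.6085−71.2776)/(483.4114−226.0557)=-0.2552; B=V−Δ·S=97.6970
Node (1,0) S=117.0000: V=(p*·62.6225+(1−p*)·149.2025)/1.32=53.6459; Δ=(62.6225−149.2025)/(162.6300−76.0500)=-1.0000; B=V−Δ·S=170.6459
Node (1,1) S=250.2000: V=(p*·8.9549+(1−p*)·62.6225)/1.32=10.6300; Δ=(8.9549−62.6225)/(347.7780−162.6300)=-0.2899; B=V−Δ·S=83.1538
Node (0,0) S=180.0000: V=(p*·10.6300+(1−p*)·53.6459)/1.32=11.1356; Δ=(10.6300−53.6459)/(250.2000−117.0000)=-0.3229; B=V−Δ·S=69.2652
Each (Δ,B) replicates both successor values, so the strategy is self-financing and V0 is arbitrage-free.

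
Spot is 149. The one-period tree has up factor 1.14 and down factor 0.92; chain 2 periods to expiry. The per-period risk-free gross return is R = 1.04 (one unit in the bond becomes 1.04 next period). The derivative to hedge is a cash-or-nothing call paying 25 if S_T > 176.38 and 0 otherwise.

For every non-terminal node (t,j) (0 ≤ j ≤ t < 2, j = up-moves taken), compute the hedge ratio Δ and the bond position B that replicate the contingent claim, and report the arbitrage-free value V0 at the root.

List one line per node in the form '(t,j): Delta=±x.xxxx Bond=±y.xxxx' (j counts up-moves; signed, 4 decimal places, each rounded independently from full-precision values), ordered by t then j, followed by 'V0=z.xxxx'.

Since d<R<u, set p* = (R−d)/(u−d) = 0.5455; price each node as the discounted p*-expectation of its children.
At expiry t=2: V(2,0)=0.0000, V(2,1)=0.0000, V(2,2)=25.0000
Node (1,0) S=137.0800: V=(p*·0.0000+(1−p*)·0.0000)/1.04=0.0000; Δ=(0.0000−0.0000)/(156.2712−126.1136)=0.0000; B=V−Δ·S=0.0000
Node (1,1) S=169.8600: V=(p*·25.0000+(1−p*)·0.0000)/1.04=13.1119; Δ=(25.0000−0.0000)/(193.6404−156.2712)=0.6690; B=V−Δ·S=-100.5245
Node (0,0) S=149.0000: V=(p*·13.1119+(1−p*)·0.0000)/1.04=6.8769; Δ=(13.1119−0.0000)/(169.8600−137.0800)=0.4000; B=V−Δ·S=-52.7226
Each (Δ,B) replicates both successor values, so the strategy is self-financing and V0 is arbitrage-free.

(0,0): Delta=0.4000 Bond=-52.7226
(1,0): Delta=0.0000 Bond=0.0000
(1,1): Delta=0.6690 Bond=-100.5245
V0=6.8769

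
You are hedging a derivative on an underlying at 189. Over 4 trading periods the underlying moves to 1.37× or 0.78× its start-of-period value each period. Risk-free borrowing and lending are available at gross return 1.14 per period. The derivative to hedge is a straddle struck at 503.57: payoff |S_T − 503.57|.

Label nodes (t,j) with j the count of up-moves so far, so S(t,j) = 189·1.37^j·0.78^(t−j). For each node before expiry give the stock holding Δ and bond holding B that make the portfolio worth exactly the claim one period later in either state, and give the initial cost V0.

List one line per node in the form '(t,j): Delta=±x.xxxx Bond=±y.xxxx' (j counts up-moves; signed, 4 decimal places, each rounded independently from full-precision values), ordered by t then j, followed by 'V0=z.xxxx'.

Risk-neutral probability p* = (R−d)/(u−d) = (1.14−0.78)/(1.37−0.78) = 0.6102.
Payoff layer (t=4): V(4,0)=433.6115, V(4,1)=380.6943, V(4,2)=287.7498, V(4,3)=124.5011, V(4,4)=162.2304
  t=3,j=0: stock 89.6903 → up 122.8757 (V=380.6943), down 69.9585 (V=433.6115). Price 352.0377; hedge Δ=-1.0000, bond B=441.7281.
  t=3,j=1: stock 157.5330 → up 215.8202 (V=287.7498), down 122.8757 (V=380.6943). Price 284.1951; hedge Δ=-1.0000, bond B=441.7281.
  t=3,j=2: stock 276.6926 → up 379.0689 (V=124.5011), down 215.8202 (V=287.7498). Price 165.0355; hedge Δ=-1.0000, bond B=441.7281.
  t=3,j=3: stock 485.9857 → up 665.8004 (V=162.2304), down 379.0689 (V=124.5011). Price 129.4056; hedge Δ=0.1316, bond B=65.4577.
  t=2,j=0: stock 114.9876 → up 157.5330 (V=284.1951), down 89.6903 (V=352.0377). Price 272.4932; hedge Δ=-1.0000, bond B=387.4808.
  t=2,j=1: stock 201.9654 → up 276.6926 (V=165.0355), down 157.5330 (V=284.1951). Price 185.5154; hedge Δ=-1.0000, bond B=387.4808.
  t=2,j=2: stock 354.7341 → up 485.9857 (V=129.4056), down 276.6926 (V=165.0355). Price 125.6976; hedge Δ=-0.1702, bond B=186.0871.
  t=1,j=0: stock 147.4200 → up 201.9654 (V=185.5154), down 114.9876 (V=272.4932). Price 192.4754; hedge Δ=-1.0000, bond B=339.8954.
  t=1,j=1: stock 258.9300 → up 354.7341 (V=125.6976), down 201.9654 (V=185.5154). Price 130.7161; hedge Δ=-0.3916, bond B=232.1022.
  t=0,j=0: stock 189.0000 → up 258.9300 (V=130.7161), down 147.4200 (V=192.4754). Price 135.7823; hedge Δ=-0.5538, bond B=240.4590.
Each (Δ,B) replicates both successor values, so the strategy is self-financing and V0 is arbitrage-free.

(0,0): Delta=-0.5538 Bond=240.4590
(1,0): Delta=-1.0000 Bond=339.8954
(1,1): Delta=-0.3916 Bond=232.1022
(2,0): Delta=-1.0000 Bond=387.4808
(2,1): Delta=-1.0000 Bond=387.4808
(2,2): Delta=-0.1702 Bond=186.0871
(3,0): Delta=-1.0000 Bond=441.7281
(3,1): Delta=-1.0000 Bond=441.7281
(3,2): Delta=-1.0000 Bond=441.7281
(3,3): Delta=0.1316 Bond=65.4577
V0=135.7823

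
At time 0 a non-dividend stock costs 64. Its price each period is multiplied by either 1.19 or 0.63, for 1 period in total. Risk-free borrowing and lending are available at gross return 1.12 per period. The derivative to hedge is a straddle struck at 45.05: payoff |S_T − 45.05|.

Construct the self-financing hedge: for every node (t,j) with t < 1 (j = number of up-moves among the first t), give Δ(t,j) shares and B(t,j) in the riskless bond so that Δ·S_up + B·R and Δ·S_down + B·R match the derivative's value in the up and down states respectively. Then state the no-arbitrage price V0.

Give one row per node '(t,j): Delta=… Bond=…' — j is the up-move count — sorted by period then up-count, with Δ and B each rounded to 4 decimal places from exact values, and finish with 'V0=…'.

No-arbitrage ⇒ martingale measure with p* = (R−d)/(u−d) = 0.8750.
Terminal payoffs: V(1,0)=4.7300, V(1,1)=31.1100
(0,0): S=64.0000. Δ = (V_up−V_dn)/(S_up−S_dn) = (31.1100−4.7300)/(76.1600−40.3200) = 0.7360. V = [p*·31.1100 + (1−p*)·4.7300]/1.12 = 24.8326. B = V − Δ·S = -22.2746.
Self-financing check: at every node Δ·S+B equals the discounted successor values.

(0,0): Delta=0.7360 Bond=-22.2746
V0=24.8326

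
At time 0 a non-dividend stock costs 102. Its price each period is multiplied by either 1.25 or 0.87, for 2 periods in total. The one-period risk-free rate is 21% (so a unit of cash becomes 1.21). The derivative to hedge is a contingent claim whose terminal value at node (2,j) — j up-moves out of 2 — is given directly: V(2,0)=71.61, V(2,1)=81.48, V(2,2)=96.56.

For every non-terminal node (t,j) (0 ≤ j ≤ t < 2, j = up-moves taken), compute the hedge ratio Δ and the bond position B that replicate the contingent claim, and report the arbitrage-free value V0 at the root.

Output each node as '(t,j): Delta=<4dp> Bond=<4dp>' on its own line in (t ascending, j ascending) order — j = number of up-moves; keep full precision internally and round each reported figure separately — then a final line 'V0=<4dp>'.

The replicating-portfolio and risk-neutral prices coincide; use p* = (1.21−0.87)/(1.25−0.87) = 0.8947 for the latter.
Terminal payoffs: V(2,0)=71.6100, V(2,1)=81.4800, V(2,2)=96.5600
(1,0): S=88.7400. Δ = (V_up−V_dn)/(S_up−S_dn) = (81.4800−71.6100)/(110.9250−77.2038) = 0.2927. V = [p*·81.4800 + (1−p*)·71.6100]/1.21 = 66.4802. B = V − Δ·S = 40.5065.
(1,1): S=127.5000. Δ = (V_up−V_dn)/(S_up−S_dn) = (96.5600−81.4800)/(159.3750−110.9250) = 0.3112. V = [p*·96.5600 + (1−p*)·81.4800]/1.21 = 78.4898. B = V − Δ·S = 38.8056.
(0,0): S=102.0000. Δ = (V_up−V_dn)/(S_up−S_dn) = (78.4898−66.4802)/(127.5000−88.7400) = 0.3098. V = [p*·78.4898 + (1−p*)·66.4802]/1.21 = 63.8228. B = V − Δ·S = 32.2187.
The time-0 hedge costs 63.8228, which is the no-arbitrage price.

(0,0): Delta=0.3098 Bond=32.2187
(1,0): Delta=0.2927 Bond=40.5065
(1,1): Delta=0.3112 Bond=38.8056
V0=63.8228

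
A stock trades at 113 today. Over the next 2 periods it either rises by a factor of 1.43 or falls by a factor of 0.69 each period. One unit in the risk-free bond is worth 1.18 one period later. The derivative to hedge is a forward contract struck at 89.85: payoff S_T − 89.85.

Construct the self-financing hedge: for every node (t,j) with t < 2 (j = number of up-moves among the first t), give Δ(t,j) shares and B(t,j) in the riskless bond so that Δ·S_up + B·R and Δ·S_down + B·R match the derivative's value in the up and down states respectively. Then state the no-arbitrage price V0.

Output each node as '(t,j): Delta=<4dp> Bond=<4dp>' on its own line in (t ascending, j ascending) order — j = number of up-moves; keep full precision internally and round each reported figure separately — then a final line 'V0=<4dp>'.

(0,0): Delta=1.0000 Bond=-64.5289
(1,0): Delta=1.0000 Bond=-76.1441
(1,1): Delta=1.0000 Bond=-76.1441
V0=48.4711

No-arbitrage ⇒ martingale measure with p* = (R−d)/(u−d) = 0.6622.
Payoff layer (t=2): V(2,0)=-36.0507, V(2,1)=21.6471, V(2,2)=141.2237
(1,0): S=77.9700. Δ = (V_up−V_dn)/(S_up−S_dn) = (21.6471−-36.0507)/(111.4971−53.7993) = 1.0000. V = [p*·21.6471 + (1−p*)·-36.0507]/1.18 = 1.8259. B = V − Δ·S = -76.1441.
(1,1): S=161.5900. Δ = (V_up−V_dn)/(S_up−S_dn) = (141.2237−21.6471)/(231.0737−111.4971) = 1.0000. V = [p*·141.2237 + (1−p*)·21.6471]/1.18 = 85.4459. B = V − Δ·S = -76.1441.
(0,0): S=113.0000. Δ = (V_up−V_dn)/(S_up−S_dn) = (85.4459−1.8259)/(161.5900−77.9700) = 1.0000. V = [p*·85.4459 + (1−p*)·1.8259]/1.18 = 48.4711. B = V − Δ·S = -64.5289.
The time-0 hedge costs 48.4711, which is the no-arbitrage price.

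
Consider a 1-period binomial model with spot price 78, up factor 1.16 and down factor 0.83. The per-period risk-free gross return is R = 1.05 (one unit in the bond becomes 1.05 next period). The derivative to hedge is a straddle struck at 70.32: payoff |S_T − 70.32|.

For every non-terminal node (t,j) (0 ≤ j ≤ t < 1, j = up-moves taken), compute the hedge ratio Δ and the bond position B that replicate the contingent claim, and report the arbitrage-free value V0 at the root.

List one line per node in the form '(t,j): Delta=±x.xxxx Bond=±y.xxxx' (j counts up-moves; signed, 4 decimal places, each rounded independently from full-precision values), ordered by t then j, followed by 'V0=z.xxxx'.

(0,0): Delta=0.5664 Bond=-29.6104
V0=14.5714

No-arbitrage ⇒ martingale measure with p* = (R−d)/(u−d) = 0.6667.
Payoff layer (t=1): V(1,0)=5.5800, V(1,1)=20.1600
  t=0,j=0: stock 78.0000 → up 90.4800 (V=20.1600), down 64.7400 (V=5.5800). Price 14.5714; hedge Δ=0.5664, bond B=-29.6104.
Each (Δ,B) replicates both successor values, so the strategy is self-financing and V0 is arbitrage-free.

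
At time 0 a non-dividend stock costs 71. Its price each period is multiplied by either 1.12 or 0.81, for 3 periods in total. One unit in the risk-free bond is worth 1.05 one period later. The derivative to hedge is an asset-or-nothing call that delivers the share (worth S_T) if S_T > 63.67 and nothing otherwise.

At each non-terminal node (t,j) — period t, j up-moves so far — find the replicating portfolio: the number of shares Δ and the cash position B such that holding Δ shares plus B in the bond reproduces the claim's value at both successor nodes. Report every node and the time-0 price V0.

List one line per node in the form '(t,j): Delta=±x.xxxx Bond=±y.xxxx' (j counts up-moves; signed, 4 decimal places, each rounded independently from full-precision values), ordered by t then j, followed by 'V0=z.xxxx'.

Risk-neutral probability p* = (R−d)/(u−d) = (1.05−0.81)/(1.12−0.81) = 0.7742.
Terminal values V(3,·): V(3,0)=0.0000, V(3,1)=0.0000, V(3,2)=72.1405, V(3,3)=99.7499
  t=2,j=0: stock 46.5831 → up 52.1731 (V=0.0000), down 37.7323 (V=0.0000). Price 0.0000; hedge Δ=0.0000, bond B=0.0000.
  t=2,j=1: stock 64.4112 → up 72.1405 (V=72.1405), down 52.1731 (V=0.0000). Price 53.1912; hedge Δ=3.6129, bond B=-179.5202.
  t=2,j=2: stock 89.0624 → up 99.7499 (V=99.7499), down 72.1405 (V=72.1405). Price 89.0624; hedge Δ=1.0000, bond B=0.0000.
  t=1,j=0: stock 57.5100 → up 64.4112 (V=53.1912), down 46.5831 (V=0.0000). Price 39.2193; hedge Δ=2.9836, bond B=-132.3652.
  t=1,j=1: stock 79.5200 → up 89.0624 (V=89.0624), down 64.4112 (V=53.1912). Price 77.1071; hedge Δ=1.4552, bond B=-38.6065.
  t=0,j=0: stock 71.0000 → up 79.5200 (V=77.1071), down 57.5100 (V=39.2193). Price 65.2874; hedge Δ=1.7214, bond B=-56.9313.
Root portfolio cost Δ·71+B reproduces V0=65.2874.

(0,0): Delta=1.7214 Bond=-56.9313
(1,0): Delta=2.9836 Bond=-132.3652
(1,1): Delta=1.4552 Bond=-38.6065
(2,0): Delta=0.0000 Bond=0.0000
(2,1): Delta=3.6129 Bond=-179.5202
(2,2): Delta=1.0000 Bond=0.0000
V0=65.2874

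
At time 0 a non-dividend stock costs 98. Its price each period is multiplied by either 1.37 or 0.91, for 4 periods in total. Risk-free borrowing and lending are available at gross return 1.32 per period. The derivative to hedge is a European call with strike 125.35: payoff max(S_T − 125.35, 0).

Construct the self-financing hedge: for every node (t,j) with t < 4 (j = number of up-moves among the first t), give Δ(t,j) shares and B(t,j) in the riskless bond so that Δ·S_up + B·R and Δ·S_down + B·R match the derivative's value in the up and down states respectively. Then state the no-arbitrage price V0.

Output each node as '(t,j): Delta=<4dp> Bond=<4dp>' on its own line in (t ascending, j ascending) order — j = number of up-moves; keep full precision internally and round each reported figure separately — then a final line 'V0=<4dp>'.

Since d<R<u, set p* = (R−d)/(u−d) = 0.8913; price each node as the discounted p*-expectation of its children.
At expiry t=4: V(4,0)=0.0000, V(4,1)=0.0000, V(4,2)=26.9676, V(4,3)=103.9633, V(4,4)=219.8799
(3,0): S=73.8500. Δ = (V_up−V_dn)/(S_up−S_dn) = (0.0000−0.0000)/(101.1744−67.2035) = 0.0000. V = [p*·0.0000 + (1−p*)·0.0000]/1.32 = 0.0000. B = V − Δ·S = 0.0000.
(3,1): S=111.1807. Δ = (V_up−V_dn)/(S_up−S_dn) = (26.9676−0.0000)/(152.3176−101.1744) = 0.5273. V = [p*·26.9676 + (1−p*)·0.0000]/1.32 = 18.2093. B = V − Δ·S = -40.4158.
(3,2): S=167.3819. Δ = (V_up−V_dn)/(S_up−S_dn) = (103.9633−26.9676)/(229.3133−152.3176) = 1.0000. V = [p*·103.9633 + (1−p*)·26.9676]/1.32 = 72.4198. B = V − Δ·S = -94.9621.
(3,3): S=251.9926. Δ = (V_up−V_dn)/(S_up−S_dn) = (219.8799−103.9633)/(345.2299−229.3133) = 1.0000. V = [p*·219.8799 + (1−p*)·103.9633]/1.32 = 157.0305. B = V − Δ·S = -94.9621.
(2,0): S=81.1538. Δ = (V_up−V_dn)/(S_up−S_dn) = (18.2093−0.0000)/(111.1807−73.8500) = 0.4878. V = [p*·18.2093 + (1−p*)·0.0000]/1.32 = 12.2955. B = V − Δ·S = -27.2900.
(2,1): S=122.1766. Δ = (V_up−V_dn)/(S_up−S_dn) = (72.4198−18.2093)/(167.3819−111.1807) = 0.9646. V = [p*·72.4198 + (1−p*)·18.2093]/1.32 = 50.3995. B = V − Δ·S = -67.4494.
(2,2): S=183.9362. Δ = (V_up−V_dn)/(S_up−S_dn) = (157.0305−72.4198)/(251.9926−167.3819) = 1.0000. V = [p*·157.0305 + (1−p*)·72.4198]/1.32 = 111.9952. B = V − Δ·S = -71.9410.
(1,0): S=89.1800. Δ = (V_up−V_dn)/(S_up−S_dn) = (50.3995−12.2955)/(122.1766−81.1538) = 0.9289. V = [p*·50.3995 + (1−p*)·12.2955]/1.32 = 35.0438. B = V − Δ·S = -47.7911.
(1,1): S=134.2600. Δ = (V_up−V_dn)/(S_up−S_dn) = (111.9952−50.3995)/(183.9362−122.1766) = 0.9973. V = [p*·111.9952 + (1−p*)·50.3995]/1.32 = 79.7727. B = V − Δ·S = -54.1309.
(0,0): S=98.0000. Δ = (V_up−V_dn)/(S_up−S_dn) = (79.7727−35.0438)/(134.2600−89.1800) = 0.9922. V = [p*·79.7727 + (1−p*)·35.0438]/1.32 = 56.7507. B = V − Δ·S = -40.4862.
Check: Δ(0,0)·S0 + B(0,0) = 56.7507 = V0.

(0,0): Delta=0.9922 Bond=-40.4862
(1,0): Delta=0.9289 Bond=-47.7911
(1,1): Delta=0.9973 Bond=-54.1309
(2,0): Delta=0.4878 Bond=-27.2900
(2,1): Delta=0.9646 Bond=-67.4494
(2,2): Delta=1.0000 Bond=-71.9410
(3,0): Delta=0.0000 Bond=0.0000
(3,1): Delta=0.5273 Bond=-40.4158
(3,2): Delta=1.0000 Bond=-94.9621
(3,3): Delta=1.0000 Bond=-94.9621
V0=56.7507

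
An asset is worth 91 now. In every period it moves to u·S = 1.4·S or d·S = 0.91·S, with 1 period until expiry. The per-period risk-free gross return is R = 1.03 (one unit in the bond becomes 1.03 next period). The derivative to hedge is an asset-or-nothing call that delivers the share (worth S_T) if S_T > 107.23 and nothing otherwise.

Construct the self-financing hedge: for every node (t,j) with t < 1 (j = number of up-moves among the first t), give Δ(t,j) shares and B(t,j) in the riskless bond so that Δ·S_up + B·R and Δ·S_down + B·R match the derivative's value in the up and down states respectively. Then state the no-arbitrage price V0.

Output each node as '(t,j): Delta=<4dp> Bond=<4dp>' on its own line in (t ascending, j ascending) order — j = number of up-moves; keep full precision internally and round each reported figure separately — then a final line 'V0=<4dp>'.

No-arbitrage ⇒ martingale measure with p* = (R−d)/(u−d) = 0.2449.
At expiry t=1: V(1,0)=0.0000, V(1,1)=127.4000
(0,0): S=91.0000. Δ = (V_up−V_dn)/(S_up−S_dn) = (127.4000−0.0000)/(127.4000−82.8100) = 2.8571. V = [p*·127.4000 + (1−p*)·0.0000]/1.03 = 30.2913. B = V − Δ·S = -229.7087.
The time-0 hedge costs 30.2913, which is the no-arbitrage price.

(0,0): Delta=2.8571 Bond=-229.7087
V0=30.2913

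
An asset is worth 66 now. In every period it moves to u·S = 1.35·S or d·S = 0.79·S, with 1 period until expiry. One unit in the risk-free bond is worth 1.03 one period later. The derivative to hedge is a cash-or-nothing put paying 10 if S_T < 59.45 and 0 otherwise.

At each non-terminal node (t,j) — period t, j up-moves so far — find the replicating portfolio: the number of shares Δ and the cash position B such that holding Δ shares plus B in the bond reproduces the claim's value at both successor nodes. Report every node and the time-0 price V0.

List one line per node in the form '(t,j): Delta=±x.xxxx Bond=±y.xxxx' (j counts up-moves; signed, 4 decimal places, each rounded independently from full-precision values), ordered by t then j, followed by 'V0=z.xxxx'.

Since d<R<u, set p* = (R−d)/(u−d) = 0.4286; price each node as the discounted p*-expectation of its children.
Terminal payoffs: V(1,0)=10.0000, V(1,1)=0.0000
  t=0,j=0: stock 66.0000 → up 89.1000 (V=0.0000), down 52.1400 (V=10.0000). Price 5.5479; hedge Δ=-0.2706, bond B=23.4050.
Self-financing check: at every node Δ·S+B equals the discounted successor values.

(0,0): Delta=-0.2706 Bond=23.4050
V0=5.5479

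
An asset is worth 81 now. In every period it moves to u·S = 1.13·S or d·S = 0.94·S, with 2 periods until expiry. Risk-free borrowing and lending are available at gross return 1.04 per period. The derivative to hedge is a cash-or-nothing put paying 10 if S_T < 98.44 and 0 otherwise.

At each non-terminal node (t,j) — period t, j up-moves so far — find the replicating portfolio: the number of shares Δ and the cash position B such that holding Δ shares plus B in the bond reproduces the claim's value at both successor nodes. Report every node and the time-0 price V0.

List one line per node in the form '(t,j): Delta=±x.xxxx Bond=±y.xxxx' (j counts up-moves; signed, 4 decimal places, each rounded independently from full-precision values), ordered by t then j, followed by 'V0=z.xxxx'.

(0,0): Delta=-0.3288 Bond=33.3199
(1,0): Delta=0.0000 Bond=9.6154
(1,1): Delta=-0.5750 Bond=57.1862
V0=6.6845

Under the risk-neutral measure, an up-move has probability p* = (R−d)/(u−d) = 0.5263 and values discount at R = 1.04.
Terminal payoffs: V(2,0)=10.0000, V(2,1)=10.0000, V(2,2)=0.0000
  t=1,j=0: stock 76.1400 → up 86.0382 (V=10.0000), down 71.5716 (V=10.0000). Price 9.6154; hedge Δ=0.0000, bond B=9.6154.
  t=1,j=1: stock 91.5300 → up 103.4289 (V=0.0000), down 86.0382 (V=10.0000). Price 4.5547; hedge Δ=-0.5750, bond B=57.1862.
  t=0,j=0: stock 81.0000 → up 91.5300 (V=4.5547), down 76.1400 (V=9.6154). Price 6.6845; hedge Δ=-0.3288, bond B=33.3199.
Each (Δ,B) replicates both successor values, so the strategy is self-financing and V0 is arbitrage-free.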